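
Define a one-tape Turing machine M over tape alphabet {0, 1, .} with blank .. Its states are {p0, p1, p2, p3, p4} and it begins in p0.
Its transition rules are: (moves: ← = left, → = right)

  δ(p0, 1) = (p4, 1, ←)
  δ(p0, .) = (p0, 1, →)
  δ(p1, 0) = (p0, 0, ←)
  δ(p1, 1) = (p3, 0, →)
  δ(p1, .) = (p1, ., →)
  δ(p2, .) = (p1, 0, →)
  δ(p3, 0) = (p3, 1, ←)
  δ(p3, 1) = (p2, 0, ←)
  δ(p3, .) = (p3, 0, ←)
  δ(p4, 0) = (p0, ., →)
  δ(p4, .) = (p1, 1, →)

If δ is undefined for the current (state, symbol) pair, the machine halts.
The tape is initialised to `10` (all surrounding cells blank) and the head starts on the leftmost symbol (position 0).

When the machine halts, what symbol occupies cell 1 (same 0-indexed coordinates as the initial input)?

1

p0 | ..[1]0   read 1 → write 1, move ←, go to p4
p4 | .[.]10   read . → write 1, move →, go to p1
p1 | .1[1]0   read 1 → write 0, move →, go to p3
p3 | .10[0]   read 0 → write 1, move ←, go to p3
p3 | .1[0]1   read 0 → write 1, move ←, go to p3
p3 | .[1]11   read 1 → write 0, move ←, go to p2
p2 | [.]011   read . → write 0, move →, go to p1
p1 | 0[0]11   read 0 → write 0, move ←, go to p0
p0 | [0]011
Cell 1 holds 1 when M halts.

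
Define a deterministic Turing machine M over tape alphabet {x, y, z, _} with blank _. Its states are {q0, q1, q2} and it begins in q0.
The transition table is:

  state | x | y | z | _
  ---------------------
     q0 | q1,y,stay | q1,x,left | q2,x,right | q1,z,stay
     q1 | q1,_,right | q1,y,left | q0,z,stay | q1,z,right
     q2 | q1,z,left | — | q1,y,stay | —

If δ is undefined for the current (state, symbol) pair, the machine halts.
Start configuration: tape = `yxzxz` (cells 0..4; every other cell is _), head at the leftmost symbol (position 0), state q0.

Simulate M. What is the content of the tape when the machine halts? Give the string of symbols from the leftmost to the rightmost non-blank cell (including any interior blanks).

z___xy

state=q0 head=0 tape=_[y]xzxz   (q0,y)→(q1,x,left)
state=q1 head=-1 tape=[_]xxzxz   (q1,_)→(q1,z,right)
state=q1 head=0 tape=z[x]xzxz   (q1,x)→(q1,_,right)
state=q1 head=1 tape=z_[x]zxz   (q1,x)→(q1,_,right)
state=q1 head=2 tape=z__[z]xz   (q1,z)→(q0,z,stay)
state=q0 head=2 tape=z__[z]xz   (q0,z)→(q2,x,right)
state=q2 head=3 tape=z__x[x]z   (q2,x)→(q1,z,left)
state=q1 head=2 tape=z__[x]zz   (q1,x)→(q1,_,right)
state=q1 head=3 tape=z___[z]z   (q1,z)→(q0,z,stay)
state=q0 head=3 tape=z___[z]z   (q0,z)→(q2,x,right)
state=q2 head=4 tape=z___x[z]   (q2,z)→(q1,y,stay)
state=q1 head=4 tape=z___x[y]   (q1,y)→(q1,y,left)
state=q1 head=3 tape=z___[x]y   (q1,x)→(q1,_,right)
state=q1 head=4 tape=z____[y]   (q1,y)→(q1,y,left)
state=q1 head=3 tape=z___[_]y   (q1,_)→(q1,z,right)
state=q1 head=4 tape=z___z[y]   (q1,y)→(q1,y,left)
state=q1 head=3 tape=z___[z]y   (q1,z)→(q0,z,stay)
state=q0 head=3 tape=z___[z]y   (q0,z)→(q2,x,right)
state=q2 head=4 tape=z___x[y]
The non-blank tape span at halt is z___xy.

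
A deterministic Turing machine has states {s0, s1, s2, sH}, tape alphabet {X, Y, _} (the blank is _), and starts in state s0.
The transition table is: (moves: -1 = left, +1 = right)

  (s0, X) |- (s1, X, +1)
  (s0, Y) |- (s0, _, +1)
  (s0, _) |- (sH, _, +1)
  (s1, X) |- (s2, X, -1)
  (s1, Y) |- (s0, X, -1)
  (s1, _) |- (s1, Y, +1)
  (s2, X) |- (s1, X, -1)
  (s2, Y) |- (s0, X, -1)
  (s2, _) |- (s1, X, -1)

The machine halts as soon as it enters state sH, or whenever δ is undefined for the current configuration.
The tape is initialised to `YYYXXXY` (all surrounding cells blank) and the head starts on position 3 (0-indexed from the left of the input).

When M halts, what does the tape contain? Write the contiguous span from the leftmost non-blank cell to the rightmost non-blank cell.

s0 | _YYY[X]XXY   read X → write X, move +1, go to s1
s1 | _YYYX[X]XY   read X → write X, move -1, go to s2
s2 | _YYY[X]XXY   read X → write X, move -1, go to s1
s1 | _YY[Y]XXXY   read Y → write X, move -1, go to s0
s0 | _Y[Y]XXXXY   read Y → write _, move +1, go to s0
s0 | _Y_[X]XXXY   read X → write X, move +1, go to s1
s1 | _Y_X[X]XXY   read X → write X, move -1, go to s2
s2 | _Y_[X]XXXY   read X → write X, move -1, go to s1
s1 | _Y[_]XXXXY   read _ → write Y, move +1, go to s1
s1 | _YY[X]XXXY   read X → write X, move -1, go to s2
s2 | _Y[Y]XXXXY   read Y → write X, move -1, go to s0
s0 | _[Y]XXXXXY   read Y → write _, move +1, go to s0
s0 | __[X]XXXXY   read X → write X, move +1, go to s1
s1 | __X[X]XXXY   read X → write X, move -1, go to s2
s2 | __[X]XXXXY   read X → write X, move -1, go to s1
s1 | _[_]XXXXXY   read _ → write Y, move +1, go to s1
s1 | _Y[X]XXXXY   read X → write X, move -1, go to s2
s2 | _[Y]XXXXXY   read Y → write X, move -1, go to s0
s0 | [_]XXXXXXY   read _ → write _, move +1, go to sH
sH | _[X]XXXXXY
The non-blank tape span at halt is XXXXXXY.

XXXXXXY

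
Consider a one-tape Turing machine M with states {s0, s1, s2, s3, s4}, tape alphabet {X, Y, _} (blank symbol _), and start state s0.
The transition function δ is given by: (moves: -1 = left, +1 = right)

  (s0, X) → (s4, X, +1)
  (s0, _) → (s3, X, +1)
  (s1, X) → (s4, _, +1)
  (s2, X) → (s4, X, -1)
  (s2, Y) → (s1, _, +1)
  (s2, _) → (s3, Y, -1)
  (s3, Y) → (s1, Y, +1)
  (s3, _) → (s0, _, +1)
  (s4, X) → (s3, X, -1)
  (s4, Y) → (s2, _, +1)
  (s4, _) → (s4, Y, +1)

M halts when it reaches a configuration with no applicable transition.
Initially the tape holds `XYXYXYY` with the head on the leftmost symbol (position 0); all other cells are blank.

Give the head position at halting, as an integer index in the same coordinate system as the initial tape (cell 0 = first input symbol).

7

state=s0 head=0 tape=[X]YXYXYY_   (s0,X)→(s4,X,+1)
state=s4 head=1 tape=X[Y]XYXYY_   (s4,Y)→(s2,_,+1)
state=s2 head=2 tape=X_[X]YXYY_   (s2,X)→(s4,X,-1)
state=s4 head=1 tape=X[_]XYXYY_   (s4,_)→(s4,Y,+1)
state=s4 head=2 tape=XY[X]YXYY_   (s4,X)→(s3,X,-1)
state=s3 head=1 tape=X[Y]XYXYY_   (s3,Y)→(s1,Y,+1)
state=s1 head=2 tape=XY[X]YXYY_   (s1,X)→(s4,_,+1)
state=s4 head=3 tape=XY_[Y]XYY_   (s4,Y)→(s2,_,+1)
state=s2 head=4 tape=XY__[X]YY_   (s2,X)→(s4,X,-1)
state=s4 head=3 tape=XY_[_]XYY_   (s4,_)→(s4,Y,+1)
state=s4 head=4 tape=XY_Y[X]YY_   (s4,X)→(s3,X,-1)
state=s3 head=3 tape=XY_[Y]XYY_   (s3,Y)→(s1,Y,+1)
state=s1 head=4 tape=XY_Y[X]YY_   (s1,X)→(s4,_,+1)
state=s4 head=5 tape=XY_Y_[Y]Y_   (s4,Y)→(s2,_,+1)
state=s2 head=6 tape=XY_Y__[Y]_   (s2,Y)→(s1,_,+1)
state=s1 head=7 tape=XY_Y___[_]
At halt the head is at cell 7.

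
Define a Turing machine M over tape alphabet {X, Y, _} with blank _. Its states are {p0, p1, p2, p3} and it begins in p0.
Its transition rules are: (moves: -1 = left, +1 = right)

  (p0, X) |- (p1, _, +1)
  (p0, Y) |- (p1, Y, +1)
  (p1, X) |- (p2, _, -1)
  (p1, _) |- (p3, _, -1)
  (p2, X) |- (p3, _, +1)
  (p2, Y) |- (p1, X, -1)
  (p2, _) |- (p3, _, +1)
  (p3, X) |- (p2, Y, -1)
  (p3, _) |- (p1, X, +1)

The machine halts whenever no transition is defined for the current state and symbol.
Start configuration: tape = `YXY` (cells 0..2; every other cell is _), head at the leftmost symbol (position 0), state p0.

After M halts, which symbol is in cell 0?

p0 | ___[Y]XY   read Y → write Y, move +1, go to p1
p1 | ___Y[X]Y   read X → write _, move -1, go to p2
p2 | ___[Y]_Y   read Y → write X, move -1, go to p1
p1 | __[_]X_Y   read _ → write _, move -1, go to p3
p3 | _[_]_X_Y   read _ → write X, move +1, go to p1
p1 | _X[_]X_Y   read _ → write _, move -1, go to p3
p3 | _[X]_X_Y   read X → write Y, move -1, go to p2
p2 | [_]Y_X_Y   read _ → write _, move +1, go to p3
p3 | _[Y]_X_Y
Cell 0 holds X when M halts.

X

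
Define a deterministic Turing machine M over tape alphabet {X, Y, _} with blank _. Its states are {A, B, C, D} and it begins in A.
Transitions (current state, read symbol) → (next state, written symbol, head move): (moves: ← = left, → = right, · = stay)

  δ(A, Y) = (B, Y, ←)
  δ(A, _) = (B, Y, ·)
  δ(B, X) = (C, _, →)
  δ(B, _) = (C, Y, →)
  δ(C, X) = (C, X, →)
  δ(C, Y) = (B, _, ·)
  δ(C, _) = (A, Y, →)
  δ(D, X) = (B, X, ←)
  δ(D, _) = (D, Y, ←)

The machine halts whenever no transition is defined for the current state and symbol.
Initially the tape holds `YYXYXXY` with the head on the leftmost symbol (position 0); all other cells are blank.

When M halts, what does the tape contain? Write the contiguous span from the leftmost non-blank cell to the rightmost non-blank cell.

YYYXYXXYYY

A | _[Y]YXYXXY__   read Y → write Y, move ←, go to B
B | [_]YYXYXXY__   read _ → write Y, move →, go to C
C | Y[Y]YXYXXY__   read Y → write _, move ·, go to B
B | Y[_]YXYXXY__   read _ → write Y, move →, go to C
C | YY[Y]XYXXY__   read Y → write _, move ·, go to B
B | YY[_]XYXXY__   read _ → write Y, move →, go to C
C | YYY[X]YXXY__   read X → write X, move →, go to C
C | YYYX[Y]XXY__   read Y → write _, move ·, go to B
B | YYYX[_]XXY__   read _ → write Y, move →, go to C
C | YYYXY[X]XY__   read X → write X, move →, go to C
C | YYYXYX[X]Y__   read X → write X, move →, go to C
C | YYYXYXX[Y]__   read Y → write _, move ·, go to B
B | YYYXYXX[_]__   read _ → write Y, move →, go to C
C | YYYXYXXY[_]_   read _ → write Y, move →, go to A
A | YYYXYXXYY[_]   read _ → write Y, move ·, go to B
B | YYYXYXXYY[Y]
The non-blank tape span at halt is YYYXYXXYYY.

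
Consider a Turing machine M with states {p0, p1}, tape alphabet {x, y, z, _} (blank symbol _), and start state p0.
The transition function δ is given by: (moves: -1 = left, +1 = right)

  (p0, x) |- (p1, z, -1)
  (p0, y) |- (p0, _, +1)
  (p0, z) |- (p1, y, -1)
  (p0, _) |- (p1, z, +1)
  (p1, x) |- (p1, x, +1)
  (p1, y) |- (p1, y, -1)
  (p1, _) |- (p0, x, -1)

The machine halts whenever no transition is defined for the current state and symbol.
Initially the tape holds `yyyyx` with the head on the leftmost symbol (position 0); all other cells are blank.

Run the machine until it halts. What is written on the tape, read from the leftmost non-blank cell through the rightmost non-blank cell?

zxz

state=p0 head=0 tape=[y]yyyx   (p0,y)→(p0,_,+1)
state=p0 head=1 tape=_[y]yyx   (p0,y)→(p0,_,+1)
state=p0 head=2 tape=__[y]yx   (p0,y)→(p0,_,+1)
state=p0 head=3 tape=___[y]x   (p0,y)→(p0,_,+1)
state=p0 head=4 tape=____[x]   (p0,x)→(p1,z,-1)
state=p1 head=3 tape=___[_]z   (p1,_)→(p0,x,-1)
state=p0 head=2 tape=__[_]xz   (p0,_)→(p1,z,+1)
state=p1 head=3 tape=__z[x]z   (p1,x)→(p1,x,+1)
state=p1 head=4 tape=__zx[z]
The non-blank tape span at halt is zxz.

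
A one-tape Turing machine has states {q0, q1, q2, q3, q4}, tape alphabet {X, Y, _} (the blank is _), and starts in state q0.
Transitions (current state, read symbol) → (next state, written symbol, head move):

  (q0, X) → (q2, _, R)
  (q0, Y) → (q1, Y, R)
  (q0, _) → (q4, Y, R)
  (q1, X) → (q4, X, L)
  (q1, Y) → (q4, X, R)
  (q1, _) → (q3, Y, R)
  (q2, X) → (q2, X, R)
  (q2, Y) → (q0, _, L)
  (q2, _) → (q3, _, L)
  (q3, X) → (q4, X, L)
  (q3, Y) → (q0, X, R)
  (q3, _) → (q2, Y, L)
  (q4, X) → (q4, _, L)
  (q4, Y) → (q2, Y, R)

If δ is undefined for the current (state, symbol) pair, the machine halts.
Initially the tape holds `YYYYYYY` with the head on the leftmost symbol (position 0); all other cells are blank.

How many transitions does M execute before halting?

state=q0 head=0 tape=[Y]YYYYYY_   (q0,Y)→(q1,Y,R)
state=q1 head=1 tape=Y[Y]YYYYY_   (q1,Y)→(q4,X,R)
state=q4 head=2 tape=YX[Y]YYYY_   (q4,Y)→(q2,Y,R)
state=q2 head=3 tape=YXY[Y]YYY_   (q2,Y)→(q0,_,L)
state=q0 head=2 tape=YX[Y]_YYY_   (q0,Y)→(q1,Y,R)
state=q1 head=3 tape=YXY[_]YYY_   (q1,_)→(q3,Y,R)
state=q3 head=4 tape=YXYY[Y]YY_   (q3,Y)→(q0,X,R)
state=q0 head=5 tape=YXYYX[Y]Y_   (q0,Y)→(q1,Y,R)
state=q1 head=6 tape=YXYYXY[Y]_   (q1,Y)→(q4,X,R)
state=q4 head=7 tape=YXYYXYX[_]
M halts after 9 transitions.

9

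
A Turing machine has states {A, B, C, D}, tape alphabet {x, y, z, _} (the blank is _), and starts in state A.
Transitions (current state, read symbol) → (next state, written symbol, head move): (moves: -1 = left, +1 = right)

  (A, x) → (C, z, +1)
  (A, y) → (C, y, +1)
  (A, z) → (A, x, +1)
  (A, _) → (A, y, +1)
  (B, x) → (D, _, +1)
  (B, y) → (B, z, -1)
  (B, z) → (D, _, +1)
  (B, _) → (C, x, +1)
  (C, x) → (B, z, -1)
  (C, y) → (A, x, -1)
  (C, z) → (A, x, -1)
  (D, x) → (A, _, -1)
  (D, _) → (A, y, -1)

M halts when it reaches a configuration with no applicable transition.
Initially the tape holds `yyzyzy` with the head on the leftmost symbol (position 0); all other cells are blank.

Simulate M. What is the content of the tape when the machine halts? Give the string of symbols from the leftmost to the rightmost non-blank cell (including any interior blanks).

zzzyzy

state=A head=0 tape=_[y]yzyzy   (A,y)→(C,y,+1)
state=C head=1 tape=_y[y]zyzy   (C,y)→(A,x,-1)
state=A head=0 tape=_[y]xzyzy   (A,y)→(C,y,+1)
state=C head=1 tape=_y[x]zyzy   (C,x)→(B,z,-1)
state=B head=0 tape=_[y]zzyzy   (B,y)→(B,z,-1)
state=B head=-1 tape=[_]zzzyzy   (B,_)→(C,x,+1)
state=C head=0 tape=x[z]zzyzy   (C,z)→(A,x,-1)
state=A head=-1 tape=[x]xzzyzy   (A,x)→(C,z,+1)
state=C head=0 tape=z[x]zzyzy   (C,x)→(B,z,-1)
state=B head=-1 tape=[z]zzzyzy   (B,z)→(D,_,+1)
state=D head=0 tape=_[z]zzyzy
The non-blank tape span at halt is zzzyzy.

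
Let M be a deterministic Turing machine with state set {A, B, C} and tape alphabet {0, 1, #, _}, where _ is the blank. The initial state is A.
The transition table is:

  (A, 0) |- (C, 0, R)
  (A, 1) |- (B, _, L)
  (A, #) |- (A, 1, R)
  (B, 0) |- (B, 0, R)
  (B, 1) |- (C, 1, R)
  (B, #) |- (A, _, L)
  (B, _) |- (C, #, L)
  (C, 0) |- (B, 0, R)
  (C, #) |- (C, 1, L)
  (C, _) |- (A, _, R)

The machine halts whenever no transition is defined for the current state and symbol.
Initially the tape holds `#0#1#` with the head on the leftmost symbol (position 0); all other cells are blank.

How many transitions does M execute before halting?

5

A | [#]0#1#   read # → write 1, move R, go to A
A | 1[0]#1#   read 0 → write 0, move R, go to C
C | 10[#]1#   read # → write 1, move L, go to C
C | 1[0]11#   read 0 → write 0, move R, go to B
B | 10[1]1#   read 1 → write 1, move R, go to C
C | 101[1]#
M halts after 5 transitions.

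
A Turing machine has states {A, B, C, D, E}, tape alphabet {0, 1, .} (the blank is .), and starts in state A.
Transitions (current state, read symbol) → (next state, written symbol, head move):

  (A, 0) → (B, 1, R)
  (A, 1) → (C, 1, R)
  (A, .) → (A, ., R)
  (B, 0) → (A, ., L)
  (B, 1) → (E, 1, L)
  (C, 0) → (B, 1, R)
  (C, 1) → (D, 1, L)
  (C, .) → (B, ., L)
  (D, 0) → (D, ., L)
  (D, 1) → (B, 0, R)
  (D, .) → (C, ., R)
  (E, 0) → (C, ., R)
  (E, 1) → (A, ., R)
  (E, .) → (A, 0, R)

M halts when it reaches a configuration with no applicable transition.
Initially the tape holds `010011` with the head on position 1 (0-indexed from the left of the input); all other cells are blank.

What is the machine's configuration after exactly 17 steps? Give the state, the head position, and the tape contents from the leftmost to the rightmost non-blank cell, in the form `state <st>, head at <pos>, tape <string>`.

state=A head=1 tape=0[1]0011   (A,1)→(C,1,R)
state=C head=2 tape=01[0]011   (C,0)→(B,1,R)
state=B head=3 tape=011[0]11   (B,0)→(A,.,L)
state=A head=2 tape=01[1].11   (A,1)→(C,1,R)
state=C head=3 tape=011[.]11   (C,.)→(B,.,L)
state=B head=2 tape=01[1].11   (B,1)→(E,1,L)
state=E head=1 tape=0[1]1.11   (E,1)→(A,.,R)
state=A head=2 tape=0.[1].11   (A,1)→(C,1,R)
state=C head=3 tape=0.1[.]11   (C,.)→(B,.,L)
state=B head=2 tape=0.[1].11   (B,1)→(E,1,L)
state=E head=1 tape=0[.]1.11   (E,.)→(A,0,R)
state=A head=2 tape=00[1].11   (A,1)→(C,1,R)
state=C head=3 tape=001[.]11   (C,.)→(B,.,L)
state=B head=2 tape=00[1].11   (B,1)→(E,1,L)
state=E head=1 tape=0[0]1.11   (E,0)→(C,.,R)
state=C head=2 tape=0.[1].11   (C,1)→(D,1,L)
state=D head=1 tape=0[.]1.11   (D,.)→(C,.,R)
state=C head=2 tape=0.[1].11
After 17 steps: state C, head at 2, tape 0.1.11.

state C, head at 2, tape 0.1.11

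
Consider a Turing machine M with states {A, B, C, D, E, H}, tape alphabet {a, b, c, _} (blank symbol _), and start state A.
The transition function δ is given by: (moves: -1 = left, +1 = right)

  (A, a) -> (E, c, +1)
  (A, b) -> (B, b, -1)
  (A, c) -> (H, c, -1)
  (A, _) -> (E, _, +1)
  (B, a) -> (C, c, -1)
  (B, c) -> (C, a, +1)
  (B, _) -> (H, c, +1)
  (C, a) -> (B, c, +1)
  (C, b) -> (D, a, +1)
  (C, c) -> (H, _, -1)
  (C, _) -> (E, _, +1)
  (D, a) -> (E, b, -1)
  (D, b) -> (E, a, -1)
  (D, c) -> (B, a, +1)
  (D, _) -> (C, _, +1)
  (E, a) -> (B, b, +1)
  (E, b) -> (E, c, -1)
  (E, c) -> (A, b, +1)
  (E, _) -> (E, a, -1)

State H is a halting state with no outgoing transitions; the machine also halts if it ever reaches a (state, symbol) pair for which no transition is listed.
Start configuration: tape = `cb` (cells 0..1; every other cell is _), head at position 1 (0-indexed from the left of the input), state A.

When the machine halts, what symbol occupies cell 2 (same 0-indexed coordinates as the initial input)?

c

state=A head=1 tape=c[b]_____   (A,b)→(B,b,-1)
state=B head=0 tape=[c]b_____   (B,c)→(C,a,+1)
state=C head=1 tape=a[b]_____   (C,b)→(D,a,+1)
state=D head=2 tape=aa[_]____   (D,_)→(C,_,+1)
state=C head=3 tape=aa_[_]___   (C,_)→(E,_,+1)
state=E head=4 tape=aa__[_]__   (E,_)→(E,a,-1)
state=E head=3 tape=aa_[_]a__   (E,_)→(E,a,-1)
state=E head=2 tape=aa[_]aa__   (E,_)→(E,a,-1)
state=E head=1 tape=a[a]aaa__   (E,a)→(B,b,+1)
state=B head=2 tape=ab[a]aa__   (B,a)→(C,c,-1)
state=C head=1 tape=a[b]caa__   (C,b)→(D,a,+1)
state=D head=2 tape=aa[c]aa__   (D,c)→(B,a,+1)
state=B head=3 tape=aaa[a]a__   (B,a)→(C,c,-1)
state=C head=2 tape=aa[a]ca__   (C,a)→(B,c,+1)
state=B head=3 tape=aac[c]a__   (B,c)→(C,a,+1)
state=C head=4 tape=aaca[a]__   (C,a)→(B,c,+1)
state=B head=5 tape=aacac[_]_   (B,_)→(H,c,+1)
state=H head=6 tape=aacacc[_]
Cell 2 holds c when M halts.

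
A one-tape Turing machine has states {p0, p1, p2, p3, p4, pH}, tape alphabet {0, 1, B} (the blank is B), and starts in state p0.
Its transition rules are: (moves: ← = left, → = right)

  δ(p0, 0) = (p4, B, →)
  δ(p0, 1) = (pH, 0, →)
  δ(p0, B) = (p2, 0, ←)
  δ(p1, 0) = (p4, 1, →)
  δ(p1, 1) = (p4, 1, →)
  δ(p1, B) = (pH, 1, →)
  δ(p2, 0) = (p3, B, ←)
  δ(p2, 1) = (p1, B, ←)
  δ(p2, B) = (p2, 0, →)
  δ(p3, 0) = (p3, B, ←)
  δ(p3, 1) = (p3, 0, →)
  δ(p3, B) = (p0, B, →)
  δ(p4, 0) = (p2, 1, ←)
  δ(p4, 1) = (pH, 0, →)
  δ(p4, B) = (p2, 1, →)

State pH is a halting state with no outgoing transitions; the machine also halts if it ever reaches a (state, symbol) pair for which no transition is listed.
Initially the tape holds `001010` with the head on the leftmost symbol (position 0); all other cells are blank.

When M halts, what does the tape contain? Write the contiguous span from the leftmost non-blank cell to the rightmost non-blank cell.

p0 | [0]01010   read 0 → write B, move →, go to p4
p4 | B[0]1010   read 0 → write 1, move ←, go to p2
p2 | [B]11010   read B → write 0, move →, go to p2
p2 | 0[1]1010   read 1 → write B, move ←, go to p1
p1 | [0]B1010   read 0 → write 1, move →, go to p4
p4 | 1[B]1010   read B → write 1, move →, go to p2
p2 | 11[1]010   read 1 → write B, move ←, go to p1
p1 | 1[1]B010   read 1 → write 1, move →, go to p4
p4 | 11[B]010   read B → write 1, move →, go to p2
p2 | 111[0]10   read 0 → write B, move ←, go to p3
p3 | 11[1]B10   read 1 → write 0, move →, go to p3
p3 | 110[B]10   read B → write B, move →, go to p0
p0 | 110B[1]0   read 1 → write 0, move →, go to pH
pH | 110B0[0]
The non-blank tape span at halt is 110B00.

110B00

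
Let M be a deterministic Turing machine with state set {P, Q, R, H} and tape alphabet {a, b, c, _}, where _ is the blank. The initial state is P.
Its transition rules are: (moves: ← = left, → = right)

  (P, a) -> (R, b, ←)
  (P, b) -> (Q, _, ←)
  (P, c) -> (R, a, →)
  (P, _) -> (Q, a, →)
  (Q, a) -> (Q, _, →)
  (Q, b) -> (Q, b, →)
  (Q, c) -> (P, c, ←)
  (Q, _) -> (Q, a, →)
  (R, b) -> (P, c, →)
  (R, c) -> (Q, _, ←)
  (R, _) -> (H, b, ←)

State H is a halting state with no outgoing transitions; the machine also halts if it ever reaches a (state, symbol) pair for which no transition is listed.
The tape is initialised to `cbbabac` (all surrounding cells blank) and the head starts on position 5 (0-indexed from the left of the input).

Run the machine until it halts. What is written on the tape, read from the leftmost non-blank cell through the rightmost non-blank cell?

bbc_c_c_c

P | ___cbbab[a]c   read a → write b, move ←, go to R
R | ___cbba[b]bc   read b → write c, move →, go to P
P | ___cbbac[b]c   read b → write _, move ←, go to Q
Q | ___cbba[c]_c   read c → write c, move ←, go to P
P | ___cbb[a]c_c   read a → write b, move ←, go to R
R | ___cb[b]bc_c   read b → write c, move →, go to P
P | ___cbc[b]c_c   read b → write _, move ←, go to Q
Q | ___cb[c]_c_c   read c → write c, move ←, go to P
P | ___c[b]c_c_c   read b → write _, move ←, go to Q
Q | ___[c]_c_c_c   read c → write c, move ←, go to P
P | __[_]c_c_c_c   read _ → write a, move →, go to Q
Q | __a[c]_c_c_c   read c → write c, move ←, go to P
P | __[a]c_c_c_c   read a → write b, move ←, go to R
R | _[_]bc_c_c_c   read _ → write b, move ←, go to H
H | [_]bbc_c_c_c
The non-blank tape span at halt is bbc_c_c_c.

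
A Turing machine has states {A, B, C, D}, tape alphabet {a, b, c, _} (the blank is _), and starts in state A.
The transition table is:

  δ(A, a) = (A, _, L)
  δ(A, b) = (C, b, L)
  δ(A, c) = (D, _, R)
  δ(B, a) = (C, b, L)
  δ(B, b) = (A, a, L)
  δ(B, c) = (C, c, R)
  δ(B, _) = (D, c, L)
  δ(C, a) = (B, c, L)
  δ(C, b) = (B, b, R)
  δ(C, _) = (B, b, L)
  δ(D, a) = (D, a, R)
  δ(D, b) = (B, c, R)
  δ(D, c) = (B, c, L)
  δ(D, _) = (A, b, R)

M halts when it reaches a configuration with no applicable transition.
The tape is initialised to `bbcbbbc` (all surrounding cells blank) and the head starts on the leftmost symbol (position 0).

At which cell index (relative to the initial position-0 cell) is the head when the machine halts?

A | ___[b]bcbbbc   read b → write b, move L, go to C
C | __[_]bbcbbbc   read _ → write b, move L, go to B
B | _[_]bbbcbbbc   read _ → write c, move L, go to D
D | [_]cbbbcbbbc   read _ → write b, move R, go to A
A | b[c]bbbcbbbc   read c → write _, move R, go to D
D | b_[b]bbcbbbc   read b → write c, move R, go to B
B | b_c[b]bcbbbc   read b → write a, move L, go to A
A | b_[c]abcbbbc   read c → write _, move R, go to D
D | b__[a]bcbbbc   read a → write a, move R, go to D
D | b__a[b]cbbbc   read b → write c, move R, go to B
B | b__ac[c]bbbc   read c → write c, move R, go to C
C | b__acc[b]bbc   read b → write b, move R, go to B
B | b__accb[b]bc   read b → write a, move L, go to A
A | b__acc[b]abc   read b → write b, move L, go to C
C | b__ac[c]babc
At halt the head is at cell 2.

2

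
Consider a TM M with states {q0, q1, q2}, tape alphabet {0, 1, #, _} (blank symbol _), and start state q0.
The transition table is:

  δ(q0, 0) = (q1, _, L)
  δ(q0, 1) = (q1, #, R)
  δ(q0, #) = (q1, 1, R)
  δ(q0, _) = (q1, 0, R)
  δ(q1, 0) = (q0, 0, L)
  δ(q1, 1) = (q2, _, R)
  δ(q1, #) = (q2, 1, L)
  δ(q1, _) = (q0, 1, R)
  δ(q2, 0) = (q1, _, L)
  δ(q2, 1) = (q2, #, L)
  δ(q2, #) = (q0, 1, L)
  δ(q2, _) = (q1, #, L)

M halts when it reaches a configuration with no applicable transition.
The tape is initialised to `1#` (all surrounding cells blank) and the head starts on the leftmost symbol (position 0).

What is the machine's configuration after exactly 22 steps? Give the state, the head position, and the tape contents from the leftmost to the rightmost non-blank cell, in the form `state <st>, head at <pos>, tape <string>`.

state q0, head at -2, tape 1#0##

state=q0 head=0 tape=___[1]#   (q0,1)→(q1,#,R)
state=q1 head=1 tape=___#[#]   (q1,#)→(q2,1,L)
state=q2 head=0 tape=___[#]1   (q2,#)→(q0,1,L)
state=q0 head=-1 tape=__[_]11   (q0,_)→(q1,0,R)
state=q1 head=0 tape=__0[1]1   (q1,1)→(q2,_,R)
state=q2 head=1 tape=__0_[1]   (q2,1)→(q2,#,L)
state=q2 head=0 tape=__0[_]#   (q2,_)→(q1,#,L)
state=q1 head=-1 tape=__[0]##   (q1,0)→(q0,0,L)
state=q0 head=-2 tape=_[_]0##   (q0,_)→(q1,0,R)
state=q1 head=-1 tape=_0[0]##   (q1,0)→(q0,0,L)
state=q0 head=-2 tape=_[0]0##   (q0,0)→(q1,_,L)
state=q1 head=-3 tape=[_]_0##   (q1,_)→(q0,1,R)
state=q0 head=-2 tape=1[_]0##   (q0,_)→(q1,0,R)
state=q1 head=-1 tape=10[0]##   (q1,0)→(q0,0,L)
state=q0 head=-2 tape=1[0]0##   (q0,0)→(q1,_,L)
state=q1 head=-3 tape=[1]_0##   (q1,1)→(q2,_,R)
state=q2 head=-2 tape=_[_]0##   (q2,_)→(q1,#,L)
state=q1 head=-3 tape=[_]#0##   (q1,_)→(q0,1,R)
state=q0 head=-2 tape=1[#]0##   (q0,#)→(q1,1,R)
state=q1 head=-1 tape=11[0]##   (q1,0)→(q0,0,L)
state=q0 head=-2 tape=1[1]0##   (q0,1)→(q1,#,R)
state=q1 head=-1 tape=1#[0]##   (q1,0)→(q0,0,L)
state=q0 head=-2 tape=1[#]0##
After 22 steps: state q0, head at -2, tape 1#0##.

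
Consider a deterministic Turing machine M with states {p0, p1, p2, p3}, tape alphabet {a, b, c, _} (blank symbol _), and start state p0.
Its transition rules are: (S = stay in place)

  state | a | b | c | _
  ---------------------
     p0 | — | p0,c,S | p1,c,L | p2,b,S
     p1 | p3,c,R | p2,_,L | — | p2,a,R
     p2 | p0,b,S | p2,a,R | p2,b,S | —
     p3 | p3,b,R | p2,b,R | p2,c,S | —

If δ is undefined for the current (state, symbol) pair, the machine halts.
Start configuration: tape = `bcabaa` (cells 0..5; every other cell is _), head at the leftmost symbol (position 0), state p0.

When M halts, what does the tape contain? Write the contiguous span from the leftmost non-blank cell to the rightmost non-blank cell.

p0 | _[b]cabaa_   read b → write c, move S, go to p0
p0 | _[c]cabaa_   read c → write c, move L, go to p1
p1 | [_]ccabaa_   read _ → write a, move R, go to p2
p2 | a[c]cabaa_   read c → write b, move S, go to p2
p2 | a[b]cabaa_   read b → write a, move R, go to p2
p2 | aa[c]abaa_   read c → write b, move S, go to p2
p2 | aa[b]abaa_   read b → write a, move R, go to p2
p2 | aaa[a]baa_   read a → write b, move S, go to p0
p0 | aaa[b]baa_   read b → write c, move S, go to p0
p0 | aaa[c]baa_   read c → write c, move L, go to p1
p1 | aa[a]cbaa_   read a → write c, move R, go to p3
p3 | aac[c]baa_   read c → write c, move S, go to p2
p2 | aac[c]baa_   read c → write b, move S, go to p2
p2 | aac[b]baa_   read b → write a, move R, go to p2
p2 | aaca[b]aa_   read b → write a, move R, go to p2
p2 | aacaa[a]a_   read a → write b, move S, go to p0
p0 | aacaa[b]a_   read b → write c, move S, go to p0
p0 | aacaa[c]a_   read c → write c, move L, go to p1
p1 | aaca[a]ca_   read a → write c, move R, go to p3
p3 | aacac[c]a_   read c → write c, move S, go to p2
p2 | aacac[c]a_   read c → write b, move S, go to p2
p2 | aacac[b]a_   read b → write a, move R, go to p2
p2 | aacaca[a]_   read a → write b, move S, go to p0
p0 | aacaca[b]_   read b → write c, move S, go to p0
p0 | aacaca[c]_   read c → write c, move L, go to p1
p1 | aacac[a]c_   read a → write c, move R, go to p3
p3 | aacacc[c]_   read c → write c, move S, go to p2
p2 | aacacc[c]_   read c → write b, move S, go to p2
p2 | aacacc[b]_   read b → write a, move R, go to p2
p2 | aacacca[_]
The non-blank tape span at halt is aacacca.

aacacca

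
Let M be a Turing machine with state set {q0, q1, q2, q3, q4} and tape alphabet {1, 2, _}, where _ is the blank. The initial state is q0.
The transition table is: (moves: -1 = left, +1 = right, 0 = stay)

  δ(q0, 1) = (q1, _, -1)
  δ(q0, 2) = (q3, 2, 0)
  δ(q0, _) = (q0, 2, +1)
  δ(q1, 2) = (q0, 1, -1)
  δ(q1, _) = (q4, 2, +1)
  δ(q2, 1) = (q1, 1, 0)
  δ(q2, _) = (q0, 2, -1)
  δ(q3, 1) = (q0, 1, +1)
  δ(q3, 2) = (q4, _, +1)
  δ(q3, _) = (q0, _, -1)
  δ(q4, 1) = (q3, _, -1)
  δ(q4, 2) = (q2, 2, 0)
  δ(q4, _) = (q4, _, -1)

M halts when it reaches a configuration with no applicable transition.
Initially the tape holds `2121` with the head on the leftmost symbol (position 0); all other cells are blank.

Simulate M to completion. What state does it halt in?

q2

q0 | _[2]121   read 2 → write 2, move 0, go to q3
q3 | _[2]121   read 2 → write _, move +1, go to q4
q4 | __[1]21   read 1 → write _, move -1, go to q3
q3 | _[_]_21   read _ → write _, move -1, go to q0
q0 | [_]__21   read _ → write 2, move +1, go to q0
q0 | 2[_]_21   read _ → write 2, move +1, go to q0
q0 | 22[_]21   read _ → write 2, move +1, go to q0
q0 | 222[2]1   read 2 → write 2, move 0, go to q3
q3 | 222[2]1   read 2 → write _, move +1, go to q4
q4 | 222_[1]   read 1 → write _, move -1, go to q3
q3 | 222[_]_   read _ → write _, move -1, go to q0
q0 | 22[2]__   read 2 → write 2, move 0, go to q3
q3 | 22[2]__   read 2 → write _, move +1, go to q4
q4 | 22_[_]_   read _ → write _, move -1, go to q4
q4 | 22[_]__   read _ → write _, move -1, go to q4
q4 | 2[2]___   read 2 → write 2, move 0, go to q2
q2 | 2[2]___
No transition is defined for (q2, 2); M halts in state q2.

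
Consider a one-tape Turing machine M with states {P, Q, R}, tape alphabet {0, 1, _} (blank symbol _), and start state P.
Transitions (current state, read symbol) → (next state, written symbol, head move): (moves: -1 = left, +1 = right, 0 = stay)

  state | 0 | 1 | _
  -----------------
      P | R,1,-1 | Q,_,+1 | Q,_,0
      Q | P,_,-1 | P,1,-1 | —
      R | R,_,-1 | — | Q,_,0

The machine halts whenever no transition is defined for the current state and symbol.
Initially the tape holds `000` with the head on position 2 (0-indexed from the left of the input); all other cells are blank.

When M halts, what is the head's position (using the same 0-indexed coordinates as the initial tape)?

-1

P | _00[0]   read 0 → write 1, move -1, go to R
R | _0[0]1   read 0 → write _, move -1, go to R
R | _[0]_1   read 0 → write _, move -1, go to R
R | [_]__1   read _ → write _, move 0, go to Q
Q | [_]__1
At halt the head is at cell -1.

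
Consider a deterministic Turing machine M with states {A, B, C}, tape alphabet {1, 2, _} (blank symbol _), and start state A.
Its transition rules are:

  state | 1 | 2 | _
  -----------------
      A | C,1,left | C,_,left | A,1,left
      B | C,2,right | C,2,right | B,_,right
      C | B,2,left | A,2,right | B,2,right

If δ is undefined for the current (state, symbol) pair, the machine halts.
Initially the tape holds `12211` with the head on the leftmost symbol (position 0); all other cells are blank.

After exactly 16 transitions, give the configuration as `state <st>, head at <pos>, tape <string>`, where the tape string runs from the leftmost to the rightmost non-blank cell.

state B, head at 0, tape 2_11111

state=A head=0 tape=__[1]2211   (A,1)→(C,1,left)
state=C head=-1 tape=_[_]12211   (C,_)→(B,2,right)
state=B head=0 tape=_2[1]2211   (B,1)→(C,2,right)
state=C head=1 tape=_22[2]211   (C,2)→(A,2,right)
state=A head=2 tape=_222[2]11   (A,2)→(C,_,left)
state=C head=1 tape=_22[2]_11   (C,2)→(A,2,right)
state=A head=2 tape=_222[_]11   (A,_)→(A,1,left)
state=A head=1 tape=_22[2]111   (A,2)→(C,_,left)
state=C head=0 tape=_2[2]_111   (C,2)→(A,2,right)
state=A head=1 tape=_22[_]111   (A,_)→(A,1,left)
state=A head=0 tape=_2[2]1111   (A,2)→(C,_,left)
state=C head=-1 tape=_[2]_1111   (C,2)→(A,2,right)
state=A head=0 tape=_2[_]1111   (A,_)→(A,1,left)
state=A head=-1 tape=_[2]11111   (A,2)→(C,_,left)
state=C head=-2 tape=[_]_11111   (C,_)→(B,2,right)
state=B head=-1 tape=2[_]11111   (B,_)→(B,_,right)
state=B head=0 tape=2_[1]1111
After 16 steps: state B, head at 0, tape 2_11111.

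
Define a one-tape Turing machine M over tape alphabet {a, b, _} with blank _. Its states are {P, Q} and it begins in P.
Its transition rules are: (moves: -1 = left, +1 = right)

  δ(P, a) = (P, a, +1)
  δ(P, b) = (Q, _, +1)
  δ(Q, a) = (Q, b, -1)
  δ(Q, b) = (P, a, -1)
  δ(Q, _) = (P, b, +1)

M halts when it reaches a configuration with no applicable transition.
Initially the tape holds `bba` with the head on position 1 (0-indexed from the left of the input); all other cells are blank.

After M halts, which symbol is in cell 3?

P | b[b]a__   read b → write _, move +1, go to Q
Q | b_[a]__   read a → write b, move -1, go to Q
Q | b[_]b__   read _ → write b, move +1, go to P
P | bb[b]__   read b → write _, move +1, go to Q
Q | bb_[_]_   read _ → write b, move +1, go to P
P | bb_b[_]
Cell 3 holds b when M halts.

b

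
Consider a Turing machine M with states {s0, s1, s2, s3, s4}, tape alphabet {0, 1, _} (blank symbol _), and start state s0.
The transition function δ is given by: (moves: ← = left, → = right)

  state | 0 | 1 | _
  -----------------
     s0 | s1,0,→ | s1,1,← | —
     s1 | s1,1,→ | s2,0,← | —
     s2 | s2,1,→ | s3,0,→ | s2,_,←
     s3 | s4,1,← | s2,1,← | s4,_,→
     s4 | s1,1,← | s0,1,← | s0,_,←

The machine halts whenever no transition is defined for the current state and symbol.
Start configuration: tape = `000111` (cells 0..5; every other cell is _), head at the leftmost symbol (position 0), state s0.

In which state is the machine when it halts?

s0

state=s0 head=0 tape=[0]00111__   (s0,0)→(s1,0,→)
state=s1 head=1 tape=0[0]0111__   (s1,0)→(s1,1,→)
state=s1 head=2 tape=01[0]111__   (s1,0)→(s1,1,→)
state=s1 head=3 tape=011[1]11__   (s1,1)→(s2,0,←)
state=s2 head=2 tape=01[1]011__   (s2,1)→(s3,0,→)
state=s3 head=3 tape=010[0]11__   (s3,0)→(s4,1,←)
state=s4 head=2 tape=01[0]111__   (s4,0)→(s1,1,←)
state=s1 head=1 tape=0[1]1111__   (s1,1)→(s2,0,←)
state=s2 head=0 tape=[0]01111__   (s2,0)→(s2,1,→)
state=s2 head=1 tape=1[0]1111__   (s2,0)→(s2,1,→)
state=s2 head=2 tape=11[1]111__   (s2,1)→(s3,0,→)
state=s3 head=3 tape=110[1]11__   (s3,1)→(s2,1,←)
state=s2 head=2 tape=11[0]111__   (s2,0)→(s2,1,→)
state=s2 head=3 tape=111[1]11__   (s2,1)→(s3,0,→)
state=s3 head=4 tape=1110[1]1__   (s3,1)→(s2,1,←)
state=s2 head=3 tape=111[0]11__   (s2,0)→(s2,1,→)
state=s2 head=4 tape=1111[1]1__   (s2,1)→(s3,0,→)
state=s3 head=5 tape=11110[1]__   (s3,1)→(s2,1,←)
state=s2 head=4 tape=1111[0]1__   (s2,0)→(s2,1,→)
state=s2 head=5 tape=11111[1]__   (s2,1)→(s3,0,→)
state=s3 head=6 tape=111110[_]_   (s3,_)→(s4,_,→)
state=s4 head=7 tape=111110_[_]   (s4,_)→(s0,_,←)
state=s0 head=6 tape=111110[_]_
No transition is defined for (s0, _); M halts in state s0.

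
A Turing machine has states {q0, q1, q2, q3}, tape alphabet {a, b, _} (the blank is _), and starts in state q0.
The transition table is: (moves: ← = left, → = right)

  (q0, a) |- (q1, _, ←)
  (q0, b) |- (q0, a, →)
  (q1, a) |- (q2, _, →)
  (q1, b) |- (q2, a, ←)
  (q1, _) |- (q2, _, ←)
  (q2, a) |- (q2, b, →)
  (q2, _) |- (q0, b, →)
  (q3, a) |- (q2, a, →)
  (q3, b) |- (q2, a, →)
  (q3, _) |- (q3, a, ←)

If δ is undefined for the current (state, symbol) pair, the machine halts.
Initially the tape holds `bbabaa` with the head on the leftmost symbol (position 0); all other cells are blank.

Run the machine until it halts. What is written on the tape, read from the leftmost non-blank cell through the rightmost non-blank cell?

a_ba

q0 | [b]babaa   read b → write a, move →, go to q0
q0 | a[b]abaa   read b → write a, move →, go to q0
q0 | aa[a]baa   read a → write _, move ←, go to q1
q1 | a[a]_baa   read a → write _, move →, go to q2
q2 | a_[_]baa   read _ → write b, move →, go to q0
q0 | a_b[b]aa   read b → write a, move →, go to q0
q0 | a_ba[a]a   read a → write _, move ←, go to q1
q1 | a_b[a]_a   read a → write _, move →, go to q2
q2 | a_b_[_]a   read _ → write b, move →, go to q0
q0 | a_b_b[a]   read a → write _, move ←, go to q1
q1 | a_b_[b]_   read b → write a, move ←, go to q2
q2 | a_b[_]a_   read _ → write b, move →, go to q0
q0 | a_bb[a]_   read a → write _, move ←, go to q1
q1 | a_b[b]__   read b → write a, move ←, go to q2
q2 | a_[b]a__
The non-blank tape span at halt is a_ba.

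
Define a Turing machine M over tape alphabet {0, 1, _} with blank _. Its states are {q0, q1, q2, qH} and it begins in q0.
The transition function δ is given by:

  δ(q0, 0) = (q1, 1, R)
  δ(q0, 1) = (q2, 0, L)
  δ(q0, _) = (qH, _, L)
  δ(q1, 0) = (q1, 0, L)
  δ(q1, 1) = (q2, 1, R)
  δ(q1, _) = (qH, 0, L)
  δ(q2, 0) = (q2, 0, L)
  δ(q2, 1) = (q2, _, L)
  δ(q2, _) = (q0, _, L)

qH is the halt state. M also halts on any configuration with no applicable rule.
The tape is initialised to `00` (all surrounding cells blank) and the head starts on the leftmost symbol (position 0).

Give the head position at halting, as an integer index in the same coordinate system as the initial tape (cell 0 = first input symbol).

-3

q0 | ___[0]0   read 0 → write 1, move R, go to q1
q1 | ___1[0]   read 0 → write 0, move L, go to q1
q1 | ___[1]0   read 1 → write 1, move R, go to q2
q2 | ___1[0]   read 0 → write 0, move L, go to q2
q2 | ___[1]0   read 1 → write _, move L, go to q2
q2 | __[_]_0   read _ → write _, move L, go to q0
q0 | _[_]__0   read _ → write _, move L, go to qH
qH | [_]___0
At halt the head is at cell -3.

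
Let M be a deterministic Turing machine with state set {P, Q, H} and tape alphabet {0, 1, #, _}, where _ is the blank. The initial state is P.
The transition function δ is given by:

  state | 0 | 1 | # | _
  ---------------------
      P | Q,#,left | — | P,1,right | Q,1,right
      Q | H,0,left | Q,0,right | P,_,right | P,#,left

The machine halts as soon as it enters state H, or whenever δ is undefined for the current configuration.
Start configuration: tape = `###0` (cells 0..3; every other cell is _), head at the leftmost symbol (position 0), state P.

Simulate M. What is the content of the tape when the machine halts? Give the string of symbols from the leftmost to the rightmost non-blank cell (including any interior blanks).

P | [#]##0__   read # → write 1, move right, go to P
P | 1[#]#0__   read # → write 1, move right, go to P
P | 11[#]0__   read # → write 1, move right, go to P
P | 111[0]__   read 0 → write #, move left, go to Q
Q | 11[1]#__   read 1 → write 0, move right, go to Q
Q | 110[#]__   read # → write _, move right, go to P
P | 110_[_]_   read _ → write 1, move right, go to Q
Q | 110_1[_]   read _ → write #, move left, go to P
P | 110_[1]#
The non-blank tape span at halt is 110_1#.

110_1#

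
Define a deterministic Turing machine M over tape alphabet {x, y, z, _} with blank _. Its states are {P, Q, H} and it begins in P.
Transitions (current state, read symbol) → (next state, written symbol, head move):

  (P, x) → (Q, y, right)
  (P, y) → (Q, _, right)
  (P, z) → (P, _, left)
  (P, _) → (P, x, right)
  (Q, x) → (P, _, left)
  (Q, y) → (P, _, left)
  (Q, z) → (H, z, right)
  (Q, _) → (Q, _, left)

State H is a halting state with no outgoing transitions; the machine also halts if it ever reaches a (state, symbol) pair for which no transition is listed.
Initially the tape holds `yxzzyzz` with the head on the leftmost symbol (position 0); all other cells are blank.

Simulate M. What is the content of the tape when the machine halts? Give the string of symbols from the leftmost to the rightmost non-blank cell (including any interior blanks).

P | __[y]xzzyzz   read y → write _, move right, go to Q
Q | ___[x]zzyzz   read x → write _, move left, go to P
P | __[_]_zzyzz   read _ → write x, move right, go to P
P | __x[_]zzyzz   read _ → write x, move right, go to P
P | __xx[z]zyzz   read z → write _, move left, go to P
P | __x[x]_zyzz   read x → write y, move right, go to Q
Q | __xy[_]zyzz   read _ → write _, move left, go to Q
Q | __x[y]_zyzz   read y → write _, move left, go to P
P | __[x]__zyzz   read x → write y, move right, go to Q
Q | __y[_]_zyzz   read _ → write _, move left, go to Q
Q | __[y]__zyzz   read y → write _, move left, go to P
P | _[_]___zyzz   read _ → write x, move right, go to P
P | _x[_]__zyzz   read _ → write x, move right, go to P
P | _xx[_]_zyzz   read _ → write x, move right, go to P
P | _xxx[_]zyzz   read _ → write x, move right, go to P
P | _xxxx[z]yzz   read z → write _, move left, go to P
P | _xxx[x]_yzz   read x → write y, move right, go to Q
Q | _xxxy[_]yzz   read _ → write _, move left, go to Q
Q | _xxx[y]_yzz   read y → write _, move left, go to P
P | _xx[x]__yzz   read x → write y, move right, go to Q
Q | _xxy[_]_yzz   read _ → write _, move left, go to Q
Q | _xx[y]__yzz   read y → write _, move left, go to P
P | _x[x]___yzz   read x → write y, move right, go to Q
Q | _xy[_]__yzz   read _ → write _, move left, go to Q
Q | _x[y]___yzz   read y → write _, move left, go to P
P | _[x]____yzz   read x → write y, move right, go to Q
Q | _y[_]___yzz   read _ → write _, move left, go to Q
Q | _[y]____yzz   read y → write _, move left, go to P
P | [_]_____yzz   read _ → write x, move right, go to P
P | x[_]____yzz   read _ → write x, move right, go to P
P | xx[_]___yzz   read _ → write x, move right, go to P
P | xxx[_]__yzz   read _ → write x, move right, go to P
P | xxxx[_]_yzz   read _ → write x, move right, go to P
P | xxxxx[_]yzz   read _ → write x, move right, go to P
P | xxxxxx[y]zz   read y → write _, move right, go to Q
Q | xxxxxx_[z]z   read z → write z, move right, go to H
H | xxxxxx_z[z]
The non-blank tape span at halt is xxxxxx_zz.

xxxxxx_zz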